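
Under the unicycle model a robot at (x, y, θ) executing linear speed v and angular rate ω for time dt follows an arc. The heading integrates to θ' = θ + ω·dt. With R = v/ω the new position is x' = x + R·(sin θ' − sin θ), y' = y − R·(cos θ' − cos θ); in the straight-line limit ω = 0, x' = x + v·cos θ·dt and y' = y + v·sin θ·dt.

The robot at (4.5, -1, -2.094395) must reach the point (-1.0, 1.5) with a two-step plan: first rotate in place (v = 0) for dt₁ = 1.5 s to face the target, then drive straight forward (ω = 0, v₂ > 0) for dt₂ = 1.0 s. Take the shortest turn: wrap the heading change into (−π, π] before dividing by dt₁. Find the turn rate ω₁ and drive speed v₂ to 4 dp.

ω₁ = -0.9826, v₂ = 6.0415

heading to target = atan2(1.5−-1, -1−4.5) = 2.7150
Δθ = wrap(2.7150 − -2.0944) = -1.4738; ω₁ = Δθ/dt₁ = -0.9826
distance = √((-1−4.5)² + (1.5−-1)²) = 6.0415; v₂ = distance/dt₂ = 6.0415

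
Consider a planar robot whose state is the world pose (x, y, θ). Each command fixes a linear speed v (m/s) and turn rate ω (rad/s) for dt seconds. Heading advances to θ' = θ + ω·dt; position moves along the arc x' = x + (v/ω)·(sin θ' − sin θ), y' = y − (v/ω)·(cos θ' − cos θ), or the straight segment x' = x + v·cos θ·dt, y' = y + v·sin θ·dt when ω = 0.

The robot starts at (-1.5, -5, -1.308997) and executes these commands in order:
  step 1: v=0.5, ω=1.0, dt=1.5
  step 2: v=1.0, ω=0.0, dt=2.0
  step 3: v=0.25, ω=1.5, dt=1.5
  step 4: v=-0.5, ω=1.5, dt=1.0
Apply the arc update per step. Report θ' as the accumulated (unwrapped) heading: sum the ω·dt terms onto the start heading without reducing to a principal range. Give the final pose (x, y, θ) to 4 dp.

step 1: θ'=0.1910 (R=0.5000) → pose (-0.9221, -5.3615, 0.1910)
step 2: θ'=0.1910 (straight) → pose (1.0415, -4.9818, 0.1910)
step 3: θ'=2.4410 (R=0.1667) → pose (1.1173, -4.6908, 2.4410)
step 4: θ'=3.9410 (R=-0.3333) → pose (1.5712, -4.6683, 3.9410)

(1.5712, -4.6683, 3.9410)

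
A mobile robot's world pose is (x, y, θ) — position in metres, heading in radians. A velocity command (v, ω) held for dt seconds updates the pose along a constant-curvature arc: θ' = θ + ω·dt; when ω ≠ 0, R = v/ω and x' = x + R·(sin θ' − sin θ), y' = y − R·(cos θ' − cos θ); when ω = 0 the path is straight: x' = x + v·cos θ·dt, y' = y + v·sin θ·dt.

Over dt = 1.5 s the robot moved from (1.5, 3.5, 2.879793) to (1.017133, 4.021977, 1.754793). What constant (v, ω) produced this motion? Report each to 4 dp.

Δθ = 1.754793 − 2.879793 = -1.125000
ω = Δθ/dt = -1.125000/1.5 = -0.7500
R = −Δy/(cos θ' − cos θ) = -0.6667
v = R·ω = -0.6667·-0.7500 = 0.5000

v = 0.5000, ω = -0.7500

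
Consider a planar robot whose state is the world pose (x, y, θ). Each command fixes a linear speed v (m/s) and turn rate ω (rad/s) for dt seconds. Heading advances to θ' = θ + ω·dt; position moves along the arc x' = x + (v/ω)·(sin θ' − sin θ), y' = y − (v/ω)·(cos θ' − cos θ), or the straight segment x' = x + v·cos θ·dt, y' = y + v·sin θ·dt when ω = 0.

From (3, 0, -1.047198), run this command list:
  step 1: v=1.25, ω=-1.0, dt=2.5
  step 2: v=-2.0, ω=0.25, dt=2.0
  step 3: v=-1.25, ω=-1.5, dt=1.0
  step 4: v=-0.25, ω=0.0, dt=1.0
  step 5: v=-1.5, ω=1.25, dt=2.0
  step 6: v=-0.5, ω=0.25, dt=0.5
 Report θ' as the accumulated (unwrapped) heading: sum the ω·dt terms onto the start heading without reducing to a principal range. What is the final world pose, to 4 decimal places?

(8.6271, -3.4505, -1.9222)

step 1: θ'=-3.5472 (R=-1.2500) → pose (1.4242, -1.7736, -3.5472)
step 2: θ'=-3.0472 (R=-8.0000) → pose (5.3349, -2.3871, -3.0472)
step 3: θ'=-4.5472 (R=0.8333) → pose (6.2354, -3.0796, -4.5472)
step 4: θ'=-4.5472 (straight) → pose (6.2765, -3.3262, -4.5472)
step 5: θ'=-2.0472 (R=-1.2000) → pose (8.5266, -3.6792, -2.0472)
step 6: θ'=-1.9222 (R=-2.0000) → pose (8.6271, -3.4505, -1.9222)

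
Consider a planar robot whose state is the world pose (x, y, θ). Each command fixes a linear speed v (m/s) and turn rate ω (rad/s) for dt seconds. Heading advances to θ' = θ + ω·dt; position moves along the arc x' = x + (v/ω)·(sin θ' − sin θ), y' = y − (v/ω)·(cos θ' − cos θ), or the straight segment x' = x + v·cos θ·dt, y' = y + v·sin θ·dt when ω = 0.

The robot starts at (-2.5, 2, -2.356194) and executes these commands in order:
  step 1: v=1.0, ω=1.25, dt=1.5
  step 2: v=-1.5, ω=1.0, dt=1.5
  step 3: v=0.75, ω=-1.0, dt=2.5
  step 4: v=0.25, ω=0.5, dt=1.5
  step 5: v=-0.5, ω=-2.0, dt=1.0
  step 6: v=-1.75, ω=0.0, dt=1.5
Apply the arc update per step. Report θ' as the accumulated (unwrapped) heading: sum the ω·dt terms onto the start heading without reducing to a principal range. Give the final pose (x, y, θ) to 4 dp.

(-0.2521, 0.9911, -2.7312)

step 1: θ'=-0.4812 (R=0.8000) → pose (-2.3046, 0.7252, -0.4812)
step 2: θ'=1.0188 (R=-1.5000) → pose (-4.2761, 0.1821, 1.0188)
step 3: θ'=-1.4812 (R=-0.7500) → pose (-2.8905, -0.1441, -1.4812)
step 4: θ'=-0.7312 (R=0.5000) → pose (-2.7263, -0.4716, -0.7312)
step 5: θ'=-2.7312 (R=0.2500) → pose (-2.6592, -0.0562, -2.7312)
step 6: θ'=-2.7312 (straight) → pose (-0.2521, 0.9911, -2.7312)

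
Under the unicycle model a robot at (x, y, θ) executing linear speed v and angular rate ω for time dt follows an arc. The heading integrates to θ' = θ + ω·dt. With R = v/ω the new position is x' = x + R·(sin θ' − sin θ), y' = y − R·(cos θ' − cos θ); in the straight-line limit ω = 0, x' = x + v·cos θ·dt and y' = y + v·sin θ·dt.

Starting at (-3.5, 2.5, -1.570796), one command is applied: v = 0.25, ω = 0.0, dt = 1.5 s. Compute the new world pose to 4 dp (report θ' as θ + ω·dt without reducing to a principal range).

(-3.5000, 2.1250, -1.5708)

θ' = -1.5708 + 0.0·1.5 = -1.5708
ω = 0 → straight: x' = -3.5 + 0.25·cos(-1.5708)·1.5 = -3.5000
y' = 2.5 + 0.25·sin(-1.5708)·1.5 = 2.1250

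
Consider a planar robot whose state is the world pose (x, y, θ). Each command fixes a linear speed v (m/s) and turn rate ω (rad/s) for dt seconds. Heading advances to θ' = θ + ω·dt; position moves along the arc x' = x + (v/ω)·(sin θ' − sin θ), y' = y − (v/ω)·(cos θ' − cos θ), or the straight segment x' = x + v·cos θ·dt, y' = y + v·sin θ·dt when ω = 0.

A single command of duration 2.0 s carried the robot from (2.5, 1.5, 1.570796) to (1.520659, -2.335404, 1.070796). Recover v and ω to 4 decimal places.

v = -2.0000, ω = -0.2500

Δθ = 1.070796 − 1.570796 = -0.500000
ω = Δθ/dt = -0.500000/2.0 = -0.2500
R = −Δy/(cos θ' − cos θ) = 8.0000
v = R·ω = 8.0000·-0.2500 = -2.0000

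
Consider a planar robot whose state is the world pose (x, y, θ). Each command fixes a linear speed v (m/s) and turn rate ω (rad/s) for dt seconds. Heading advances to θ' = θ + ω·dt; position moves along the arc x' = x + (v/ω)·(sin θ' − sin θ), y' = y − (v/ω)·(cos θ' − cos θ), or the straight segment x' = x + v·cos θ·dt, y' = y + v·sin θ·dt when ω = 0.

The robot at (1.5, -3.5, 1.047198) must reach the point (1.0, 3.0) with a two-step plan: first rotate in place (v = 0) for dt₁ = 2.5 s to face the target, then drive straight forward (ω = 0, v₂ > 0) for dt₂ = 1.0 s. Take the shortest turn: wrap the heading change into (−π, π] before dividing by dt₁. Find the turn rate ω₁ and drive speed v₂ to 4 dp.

ω₁ = 0.2401, v₂ = 6.5192

heading to target = atan2(3−-3.5, 1−1.5) = 1.6476
Δθ = wrap(1.6476 − 1.0472) = 0.6004; ω₁ = Δθ/dt₁ = 0.2401
distance = √((1−1.5)² + (3−-3.5)²) = 6.5192; v₂ = distance/dt₂ = 6.5192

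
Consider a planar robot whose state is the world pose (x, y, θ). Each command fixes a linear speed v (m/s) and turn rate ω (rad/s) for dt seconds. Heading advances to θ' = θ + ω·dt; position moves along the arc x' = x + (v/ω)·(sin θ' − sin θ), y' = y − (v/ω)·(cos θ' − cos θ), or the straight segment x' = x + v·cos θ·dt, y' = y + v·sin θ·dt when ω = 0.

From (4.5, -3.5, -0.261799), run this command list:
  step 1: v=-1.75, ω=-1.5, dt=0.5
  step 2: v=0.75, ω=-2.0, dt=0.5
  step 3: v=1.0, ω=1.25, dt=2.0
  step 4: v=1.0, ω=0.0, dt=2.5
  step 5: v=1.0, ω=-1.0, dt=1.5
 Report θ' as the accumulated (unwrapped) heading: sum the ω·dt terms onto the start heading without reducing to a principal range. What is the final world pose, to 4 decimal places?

step 1: θ'=-1.0118 (R=1.1667) → pose (3.8129, -2.9918, -1.0118)
step 2: θ'=-2.0118 (R=-0.3750) → pose (3.8341, -3.3508, -2.0118)
step 3: θ'=0.4882 (R=0.8000) → pose (4.9328, -4.3988, 0.4882)
step 4: θ'=0.4882 (straight) → pose (7.1407, -3.2262, 0.4882)
step 5: θ'=-1.0118 (R=-1.0000) → pose (8.4575, -3.5790, -1.0118)

(8.4575, -3.5790, -1.0118)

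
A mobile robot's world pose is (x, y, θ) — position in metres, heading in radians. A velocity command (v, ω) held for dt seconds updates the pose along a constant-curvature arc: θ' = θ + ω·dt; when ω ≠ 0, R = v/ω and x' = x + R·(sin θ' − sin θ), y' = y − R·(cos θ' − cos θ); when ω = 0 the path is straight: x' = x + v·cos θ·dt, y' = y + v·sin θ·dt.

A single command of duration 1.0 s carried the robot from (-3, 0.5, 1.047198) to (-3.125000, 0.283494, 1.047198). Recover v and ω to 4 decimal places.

v = -0.2500, ω = 0.0000

Δθ = 1.047198 − 1.047198 = 0.000000
ω = Δθ/dt = 0.000000/1.0 = 0.0000
ω = 0 → v = (Δx·cos θ + Δy·sin θ)/dt = -0.2500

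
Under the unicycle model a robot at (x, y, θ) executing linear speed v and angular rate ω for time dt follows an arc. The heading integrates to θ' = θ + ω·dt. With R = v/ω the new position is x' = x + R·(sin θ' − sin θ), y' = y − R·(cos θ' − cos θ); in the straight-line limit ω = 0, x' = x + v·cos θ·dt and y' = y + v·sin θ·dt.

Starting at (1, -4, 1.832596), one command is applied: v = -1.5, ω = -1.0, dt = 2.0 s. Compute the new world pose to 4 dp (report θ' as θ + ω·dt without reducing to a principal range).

(-0.6988, -5.8673, -0.1674)

θ' = 1.8326 + -1.0·2.0 = -0.1674
R = v/ω = -1.5/-1.0 = 1.5000
x' = 1 + 1.5000·(sin -0.1674 − sin 1.8326) = -0.6988
y' = -4 − 1.5000·(cos -0.1674 − cos 1.8326) = -5.8673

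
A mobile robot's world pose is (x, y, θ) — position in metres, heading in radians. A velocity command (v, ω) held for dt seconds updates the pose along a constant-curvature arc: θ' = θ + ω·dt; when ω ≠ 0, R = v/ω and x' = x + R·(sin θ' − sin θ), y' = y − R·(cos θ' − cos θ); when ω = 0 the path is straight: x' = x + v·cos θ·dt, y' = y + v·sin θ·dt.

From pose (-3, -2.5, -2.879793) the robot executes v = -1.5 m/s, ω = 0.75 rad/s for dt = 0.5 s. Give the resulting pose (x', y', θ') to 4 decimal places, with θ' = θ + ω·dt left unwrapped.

(-2.3284, -2.1762, -2.5048)

θ' = -2.8798 + 0.75·0.5 = -2.5048
R = v/ω = -1.5/0.75 = -2.0000
x' = -3 + -2.0000·(sin -2.5048 − sin -2.8798) = -2.3284
y' = -2.5 − -2.0000·(cos -2.5048 − cos -2.8798) = -2.1762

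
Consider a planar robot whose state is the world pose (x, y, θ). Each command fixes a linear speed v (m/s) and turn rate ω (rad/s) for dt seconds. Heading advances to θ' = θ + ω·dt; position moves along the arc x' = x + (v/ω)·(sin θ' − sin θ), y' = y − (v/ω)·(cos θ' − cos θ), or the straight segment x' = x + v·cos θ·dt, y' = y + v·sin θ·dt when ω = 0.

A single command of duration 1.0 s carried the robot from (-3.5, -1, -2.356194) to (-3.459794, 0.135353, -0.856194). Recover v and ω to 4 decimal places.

v = -1.2500, ω = 1.5000

Δθ = -0.856194 − -2.356194 = 1.500000
ω = Δθ/dt = 1.500000/1.0 = 1.5000
R = −Δy/(cos θ' − cos θ) = -0.8333
v = R·ω = -0.8333·1.5000 = -1.2500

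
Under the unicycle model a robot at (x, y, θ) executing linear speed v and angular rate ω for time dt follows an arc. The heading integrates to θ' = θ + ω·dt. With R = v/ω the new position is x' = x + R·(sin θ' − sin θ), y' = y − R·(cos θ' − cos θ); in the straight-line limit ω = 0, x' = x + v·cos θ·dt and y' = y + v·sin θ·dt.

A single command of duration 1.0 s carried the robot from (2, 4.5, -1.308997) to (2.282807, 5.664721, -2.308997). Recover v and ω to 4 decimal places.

v = -1.2500, ω = -1.0000

Δθ = -2.308997 − -1.308997 = -1.000000
ω = Δθ/dt = -1.000000/1.0 = -1.0000
R = −Δy/(cos θ' − cos θ) = 1.2500
v = R·ω = 1.2500·-1.0000 = -1.2500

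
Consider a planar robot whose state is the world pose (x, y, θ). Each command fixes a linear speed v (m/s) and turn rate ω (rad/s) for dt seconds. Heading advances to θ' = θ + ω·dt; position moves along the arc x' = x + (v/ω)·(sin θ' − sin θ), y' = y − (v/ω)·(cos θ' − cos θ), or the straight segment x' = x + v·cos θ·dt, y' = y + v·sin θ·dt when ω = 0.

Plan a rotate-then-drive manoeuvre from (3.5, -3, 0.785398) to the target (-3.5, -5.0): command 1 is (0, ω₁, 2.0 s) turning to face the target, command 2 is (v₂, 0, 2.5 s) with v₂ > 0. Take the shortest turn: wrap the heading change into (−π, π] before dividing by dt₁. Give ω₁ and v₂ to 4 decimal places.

heading to target = atan2(-5−-3, -3.5−3.5) = -2.8633
Δθ = wrap(-2.8633 − 0.7854) = 2.6345; ω₁ = Δθ/dt₁ = 1.3172
distance = √((-3.5−3.5)² + (-5−-3)²) = 7.2801; v₂ = distance/dt₂ = 2.9120

ω₁ = 1.3172, v₂ = 2.9120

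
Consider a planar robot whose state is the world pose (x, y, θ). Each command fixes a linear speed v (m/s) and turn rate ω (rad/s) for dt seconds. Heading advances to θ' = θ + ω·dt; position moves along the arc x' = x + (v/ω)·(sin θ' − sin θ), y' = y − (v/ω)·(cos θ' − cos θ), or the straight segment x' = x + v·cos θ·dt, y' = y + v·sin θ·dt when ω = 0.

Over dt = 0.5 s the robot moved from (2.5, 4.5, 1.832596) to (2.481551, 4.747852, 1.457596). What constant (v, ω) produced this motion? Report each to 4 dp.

Δθ = 1.457596 − 1.832596 = -0.375000
ω = Δθ/dt = -0.375000/0.5 = -0.7500
R = −Δy/(cos θ' − cos θ) = -0.6667
v = R·ω = -0.6667·-0.7500 = 0.5000

v = 0.5000, ω = -0.7500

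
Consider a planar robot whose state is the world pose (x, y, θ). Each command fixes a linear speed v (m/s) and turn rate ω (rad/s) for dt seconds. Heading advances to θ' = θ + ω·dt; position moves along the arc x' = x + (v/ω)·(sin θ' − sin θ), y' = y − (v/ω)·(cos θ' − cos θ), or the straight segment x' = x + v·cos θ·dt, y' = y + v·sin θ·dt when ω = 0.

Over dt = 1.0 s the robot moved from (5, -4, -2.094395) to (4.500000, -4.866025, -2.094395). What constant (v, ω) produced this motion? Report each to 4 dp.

Δθ = -2.094395 − -2.094395 = 0.000000
ω = Δθ/dt = 0.000000/1.0 = 0.0000
ω = 0 → v = (Δx·cos θ + Δy·sin θ)/dt = 1.0000

v = 1.0000, ω = 0.0000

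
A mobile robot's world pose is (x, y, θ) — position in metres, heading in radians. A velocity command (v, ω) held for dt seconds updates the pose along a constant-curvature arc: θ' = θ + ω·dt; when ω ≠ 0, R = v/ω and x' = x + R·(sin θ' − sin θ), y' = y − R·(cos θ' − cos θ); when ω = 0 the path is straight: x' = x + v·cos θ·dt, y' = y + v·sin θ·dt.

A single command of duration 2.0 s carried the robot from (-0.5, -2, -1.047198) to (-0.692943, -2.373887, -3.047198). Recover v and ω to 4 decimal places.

v = 0.2500, ω = -1.0000

Δθ = -3.047198 − -1.047198 = -2.000000
ω = Δθ/dt = -2.000000/2.0 = -1.0000
R = −Δy/(cos θ' − cos θ) = -0.2500
v = R·ω = -0.2500·-1.0000 = 0.2500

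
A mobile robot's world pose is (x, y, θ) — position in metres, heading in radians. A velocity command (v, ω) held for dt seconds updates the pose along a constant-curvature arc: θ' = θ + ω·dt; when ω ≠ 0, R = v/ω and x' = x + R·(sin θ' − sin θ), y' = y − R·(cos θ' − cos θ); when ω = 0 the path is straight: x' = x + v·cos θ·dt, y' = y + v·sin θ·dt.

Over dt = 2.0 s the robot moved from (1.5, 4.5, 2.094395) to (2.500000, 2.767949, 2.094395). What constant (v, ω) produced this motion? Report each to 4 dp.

v = -1.0000, ω = 0.0000

Δθ = 2.094395 − 2.094395 = 0.000000
ω = Δθ/dt = 0.000000/2.0 = 0.0000
ω = 0 → v = (Δx·cos θ + Δy·sin θ)/dt = -1.0000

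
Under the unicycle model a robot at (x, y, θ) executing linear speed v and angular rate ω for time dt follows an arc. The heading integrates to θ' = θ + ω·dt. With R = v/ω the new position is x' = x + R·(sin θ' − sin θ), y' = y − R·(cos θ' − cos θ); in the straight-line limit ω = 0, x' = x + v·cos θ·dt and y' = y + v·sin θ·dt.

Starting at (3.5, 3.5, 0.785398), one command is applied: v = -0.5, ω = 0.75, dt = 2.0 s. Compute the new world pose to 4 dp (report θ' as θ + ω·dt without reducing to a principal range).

θ' = 0.7854 + 0.75·2.0 = 2.2854
R = v/ω = -0.5/0.75 = -0.6667
x' = 3.5 + -0.6667·(sin 2.2854 − sin 0.7854) = 3.4678
y' = 3.5 − -0.6667·(cos 2.2854 − cos 0.7854) = 2.5917

(3.4678, 2.5917, 2.2854)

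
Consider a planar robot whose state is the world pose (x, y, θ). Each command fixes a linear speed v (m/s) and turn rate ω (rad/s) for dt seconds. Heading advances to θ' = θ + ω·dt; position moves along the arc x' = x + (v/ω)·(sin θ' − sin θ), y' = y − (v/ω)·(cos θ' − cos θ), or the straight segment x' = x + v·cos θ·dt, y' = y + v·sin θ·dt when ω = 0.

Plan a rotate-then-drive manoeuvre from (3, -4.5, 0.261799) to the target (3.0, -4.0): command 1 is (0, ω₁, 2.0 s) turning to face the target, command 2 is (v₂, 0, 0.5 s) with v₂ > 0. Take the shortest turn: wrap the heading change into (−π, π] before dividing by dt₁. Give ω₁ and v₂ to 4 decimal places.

ω₁ = 0.6545, v₂ = 1.0000

heading to target = atan2(-4−-4.5, 3−3) = 1.5708
Δθ = wrap(1.5708 − 0.2618) = 1.3090; ω₁ = Δθ/dt₁ = 0.6545
distance = √((3−3)² + (-4−-4.5)²) = 0.5000; v₂ = distance/dt₂ = 1.0000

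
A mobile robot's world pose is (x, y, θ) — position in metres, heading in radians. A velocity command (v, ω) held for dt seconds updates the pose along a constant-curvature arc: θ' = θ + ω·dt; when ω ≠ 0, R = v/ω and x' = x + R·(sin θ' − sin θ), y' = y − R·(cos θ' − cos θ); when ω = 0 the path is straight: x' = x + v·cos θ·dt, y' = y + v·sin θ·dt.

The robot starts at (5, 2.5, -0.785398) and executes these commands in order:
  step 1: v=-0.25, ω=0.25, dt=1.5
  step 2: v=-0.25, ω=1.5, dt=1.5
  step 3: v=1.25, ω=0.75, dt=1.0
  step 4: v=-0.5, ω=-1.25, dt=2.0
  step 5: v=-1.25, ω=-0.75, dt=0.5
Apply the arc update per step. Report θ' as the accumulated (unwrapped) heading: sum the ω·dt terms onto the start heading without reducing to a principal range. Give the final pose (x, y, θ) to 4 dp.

(2.9395, 2.8110, -0.2854)

step 1: θ'=-0.4104 (R=-1.0000) → pose (4.6919, 2.7099, -0.4104)
step 2: θ'=1.8396 (R=-0.1667) → pose (4.4647, 2.5128, 1.8396)
step 3: θ'=2.5896 (R=1.6667) → pose (3.7318, 3.4893, 2.5896)
step 4: θ'=0.0896 (R=0.4000) → pose (3.5579, 2.7503, 0.0896)
step 5: θ'=-0.2854 (R=1.6667) → pose (2.9395, 2.8110, -0.2854)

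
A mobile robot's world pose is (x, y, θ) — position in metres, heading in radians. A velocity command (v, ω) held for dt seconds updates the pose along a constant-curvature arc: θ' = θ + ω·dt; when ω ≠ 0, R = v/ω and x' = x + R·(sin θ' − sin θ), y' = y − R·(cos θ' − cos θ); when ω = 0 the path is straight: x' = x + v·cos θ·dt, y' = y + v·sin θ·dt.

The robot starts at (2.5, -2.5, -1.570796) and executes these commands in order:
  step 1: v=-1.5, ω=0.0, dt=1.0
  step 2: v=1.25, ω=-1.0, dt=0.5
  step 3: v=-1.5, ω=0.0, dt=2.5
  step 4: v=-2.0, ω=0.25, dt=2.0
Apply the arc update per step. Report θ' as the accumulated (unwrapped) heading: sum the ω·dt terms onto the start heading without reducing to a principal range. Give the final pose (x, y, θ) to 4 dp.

(5.1242, 5.5271, -1.5708)

step 1: θ'=-1.5708 (straight) → pose (2.5000, -1.0000, -1.5708)
step 2: θ'=-2.0708 (R=-1.2500) → pose (2.3470, -1.5993, -2.0708)
step 3: θ'=-2.0708 (straight) → pose (4.1448, 1.6917, -2.0708)
step 4: θ'=-1.5708 (R=-8.0000) → pose (5.1242, 5.5271, -1.5708)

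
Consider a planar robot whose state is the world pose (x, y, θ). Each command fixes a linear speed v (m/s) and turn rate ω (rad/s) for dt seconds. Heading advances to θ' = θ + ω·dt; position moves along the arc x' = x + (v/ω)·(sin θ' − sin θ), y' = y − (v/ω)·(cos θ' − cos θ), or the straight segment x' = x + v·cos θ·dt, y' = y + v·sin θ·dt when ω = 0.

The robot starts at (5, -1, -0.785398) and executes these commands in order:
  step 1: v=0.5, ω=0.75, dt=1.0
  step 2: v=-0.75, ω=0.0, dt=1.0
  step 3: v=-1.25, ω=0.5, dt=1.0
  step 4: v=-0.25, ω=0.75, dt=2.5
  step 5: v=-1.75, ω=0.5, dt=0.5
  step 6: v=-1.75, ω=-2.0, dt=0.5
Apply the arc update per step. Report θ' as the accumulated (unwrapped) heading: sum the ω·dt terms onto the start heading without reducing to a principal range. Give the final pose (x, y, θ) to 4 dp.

(4.4957, -3.2368, 1.5896)

step 1: θ'=-0.0354 (R=0.6667) → pose (5.4478, -1.1948, -0.0354)
step 2: θ'=-0.0354 (straight) → pose (4.6983, -1.1683, -0.0354)
step 3: θ'=0.4646 (R=-2.5000) → pose (3.4896, -1.4317, 0.4646)
step 4: θ'=2.3396 (R=-0.3333) → pose (3.3994, -1.9615, 2.3396)
step 5: θ'=2.5896 (R=-3.5000) → pose (4.0797, -2.5082, 2.5896)
step 6: θ'=1.5896 (R=0.8750) → pose (4.4957, -3.2368, 1.5896)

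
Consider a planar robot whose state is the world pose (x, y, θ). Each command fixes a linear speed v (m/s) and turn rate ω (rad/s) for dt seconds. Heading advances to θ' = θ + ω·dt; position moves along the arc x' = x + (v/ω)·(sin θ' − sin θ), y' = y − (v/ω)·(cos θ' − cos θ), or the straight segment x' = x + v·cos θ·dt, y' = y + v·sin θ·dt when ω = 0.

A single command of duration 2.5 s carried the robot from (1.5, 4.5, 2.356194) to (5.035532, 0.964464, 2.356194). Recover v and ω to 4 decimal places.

v = -2.0000, ω = 0.0000

Δθ = 2.356194 − 2.356194 = 0.000000
ω = Δθ/dt = 0.000000/2.5 = 0.0000
ω = 0 → v = (Δx·cos θ + Δy·sin θ)/dt = -2.0000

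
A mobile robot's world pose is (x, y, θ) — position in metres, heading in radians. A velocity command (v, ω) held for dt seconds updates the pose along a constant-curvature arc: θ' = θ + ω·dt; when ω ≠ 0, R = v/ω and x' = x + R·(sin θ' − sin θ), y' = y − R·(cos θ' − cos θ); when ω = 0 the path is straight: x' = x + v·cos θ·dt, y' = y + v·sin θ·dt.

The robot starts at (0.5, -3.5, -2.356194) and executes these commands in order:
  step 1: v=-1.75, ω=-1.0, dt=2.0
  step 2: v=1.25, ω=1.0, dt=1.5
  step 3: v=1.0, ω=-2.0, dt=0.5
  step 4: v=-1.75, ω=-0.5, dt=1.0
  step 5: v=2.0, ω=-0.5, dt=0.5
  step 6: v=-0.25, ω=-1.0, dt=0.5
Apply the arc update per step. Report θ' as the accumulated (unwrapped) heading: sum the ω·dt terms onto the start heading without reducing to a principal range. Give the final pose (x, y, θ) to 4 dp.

step 1: θ'=-4.3562 (R=1.7500) → pose (3.3776, -4.1272, -4.3562)
step 2: θ'=-2.8562 (R=1.2500) → pose (1.8541, -3.3636, -2.8562)
step 3: θ'=-3.8562 (R=-0.5000) → pose (1.3857, -3.2615, -3.8562)
step 4: θ'=-4.3562 (R=3.5000) → pose (2.3724, -4.6848, -4.3562)
step 5: θ'=-4.6062 (R=-4.0000) → pose (2.1439, -3.7139, -4.6062)
step 6: θ'=-5.1062 (R=0.2500) → pose (2.1261, -3.8364, -5.1062)

(2.1261, -3.8364, -5.1062)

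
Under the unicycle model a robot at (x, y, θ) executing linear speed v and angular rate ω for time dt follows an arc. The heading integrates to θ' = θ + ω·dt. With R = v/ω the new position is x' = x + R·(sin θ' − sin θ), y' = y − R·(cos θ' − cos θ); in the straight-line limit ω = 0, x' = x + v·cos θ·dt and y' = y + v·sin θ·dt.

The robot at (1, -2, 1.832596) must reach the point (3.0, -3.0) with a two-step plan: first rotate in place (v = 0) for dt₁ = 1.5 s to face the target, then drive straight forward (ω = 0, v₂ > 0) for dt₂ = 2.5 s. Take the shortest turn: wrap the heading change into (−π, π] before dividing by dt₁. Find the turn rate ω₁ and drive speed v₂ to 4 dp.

heading to target = atan2(-3−-2, 3−1) = -0.4636
Δθ = wrap(-0.4636 − 1.8326) = -2.2962; ω₁ = Δθ/dt₁ = -1.5308
distance = √((3−1)² + (-3−-2)²) = 2.2361; v₂ = distance/dt₂ = 0.8944

ω₁ = -1.5308, v₂ = 0.8944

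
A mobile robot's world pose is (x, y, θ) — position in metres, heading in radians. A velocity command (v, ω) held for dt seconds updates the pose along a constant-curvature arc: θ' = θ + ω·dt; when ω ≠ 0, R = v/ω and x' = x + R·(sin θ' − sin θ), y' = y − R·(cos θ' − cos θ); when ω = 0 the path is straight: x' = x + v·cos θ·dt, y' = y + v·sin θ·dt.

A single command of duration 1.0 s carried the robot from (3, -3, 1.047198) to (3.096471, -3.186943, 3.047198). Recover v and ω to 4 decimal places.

Δθ = 3.047198 − 1.047198 = 2.000000
ω = Δθ/dt = 2.000000/1.0 = 2.0000
R = −Δy/(cos θ' − cos θ) = -0.1250
v = R·ω = -0.1250·2.0000 = -0.2500

v = -0.2500, ω = 2.0000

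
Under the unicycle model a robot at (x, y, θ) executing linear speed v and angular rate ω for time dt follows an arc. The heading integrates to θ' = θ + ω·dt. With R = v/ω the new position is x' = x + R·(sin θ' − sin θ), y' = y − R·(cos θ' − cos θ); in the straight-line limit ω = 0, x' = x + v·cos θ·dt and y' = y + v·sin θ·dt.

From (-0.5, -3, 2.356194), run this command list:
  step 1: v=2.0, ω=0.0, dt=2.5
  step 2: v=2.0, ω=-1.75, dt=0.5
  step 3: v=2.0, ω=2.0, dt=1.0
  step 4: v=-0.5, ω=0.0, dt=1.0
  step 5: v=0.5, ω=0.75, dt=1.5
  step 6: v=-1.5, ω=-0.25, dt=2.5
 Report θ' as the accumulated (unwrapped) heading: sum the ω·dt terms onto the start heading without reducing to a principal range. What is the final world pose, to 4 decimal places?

step 1: θ'=2.3562 (straight) → pose (-4.0355, 0.5355, 2.3562)
step 2: θ'=1.4812 (R=-1.1429) → pose (-4.3657, 1.4459, 1.4812)
step 3: θ'=3.4812 (R=1.0000) → pose (-5.6948, 2.4783, 3.4812)
step 4: θ'=3.4812 (straight) → pose (-5.2233, 2.6448, 3.4812)
step 5: θ'=4.6062 (R=0.6667) → pose (-5.6642, 2.0869, 4.6062)
step 6: θ'=3.9812 (R=6.0000) → pose (-4.1642, 5.4575, 3.9812)

(-4.1642, 5.4575, 3.9812)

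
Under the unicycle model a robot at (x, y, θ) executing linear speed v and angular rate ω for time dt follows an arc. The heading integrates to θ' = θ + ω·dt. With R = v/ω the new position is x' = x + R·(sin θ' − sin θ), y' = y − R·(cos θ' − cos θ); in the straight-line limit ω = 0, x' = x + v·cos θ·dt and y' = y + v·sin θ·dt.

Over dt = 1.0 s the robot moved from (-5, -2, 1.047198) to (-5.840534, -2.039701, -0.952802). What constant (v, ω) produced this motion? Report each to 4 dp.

Δθ = -0.952802 − 1.047198 = -2.000000
ω = Δθ/dt = -2.000000/1.0 = -2.0000
R = Δx/(sin θ' − sin θ) = 0.5000
v = R·ω = 0.5000·-2.0000 = -1.0000

v = -1.0000, ω = -2.0000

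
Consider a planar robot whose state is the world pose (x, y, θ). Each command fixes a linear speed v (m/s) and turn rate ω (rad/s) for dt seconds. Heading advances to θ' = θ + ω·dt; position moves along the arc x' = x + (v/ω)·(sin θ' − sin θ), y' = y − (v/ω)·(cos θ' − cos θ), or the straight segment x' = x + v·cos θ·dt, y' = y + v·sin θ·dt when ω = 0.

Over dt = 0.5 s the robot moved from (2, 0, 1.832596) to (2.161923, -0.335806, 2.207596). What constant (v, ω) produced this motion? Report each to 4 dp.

Δθ = 2.207596 − 1.832596 = 0.375000
ω = Δθ/dt = 0.375000/0.5 = 0.7500
R = −Δy/(cos θ' − cos θ) = -1.0000
v = R·ω = -1.0000·0.7500 = -0.7500

v = -0.7500, ω = 0.7500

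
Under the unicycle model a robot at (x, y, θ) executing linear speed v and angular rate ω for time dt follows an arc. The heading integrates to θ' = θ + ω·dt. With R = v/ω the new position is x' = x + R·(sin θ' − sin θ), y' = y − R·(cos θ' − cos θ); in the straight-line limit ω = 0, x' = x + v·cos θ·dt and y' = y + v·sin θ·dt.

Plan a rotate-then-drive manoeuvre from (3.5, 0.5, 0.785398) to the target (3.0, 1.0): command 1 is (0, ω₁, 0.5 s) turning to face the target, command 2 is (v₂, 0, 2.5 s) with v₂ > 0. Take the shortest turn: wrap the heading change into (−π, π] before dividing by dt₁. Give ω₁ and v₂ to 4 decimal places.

heading to target = atan2(1−0.5, 3−3.5) = 2.3562
Δθ = wrap(2.3562 − 0.7854) = 1.5708; ω₁ = Δθ/dt₁ = 3.1416
distance = √((3−3.5)² + (1−0.5)²) = 0.7071; v₂ = distance/dt₂ = 0.2828

ω₁ = 3.1416, v₂ = 0.2828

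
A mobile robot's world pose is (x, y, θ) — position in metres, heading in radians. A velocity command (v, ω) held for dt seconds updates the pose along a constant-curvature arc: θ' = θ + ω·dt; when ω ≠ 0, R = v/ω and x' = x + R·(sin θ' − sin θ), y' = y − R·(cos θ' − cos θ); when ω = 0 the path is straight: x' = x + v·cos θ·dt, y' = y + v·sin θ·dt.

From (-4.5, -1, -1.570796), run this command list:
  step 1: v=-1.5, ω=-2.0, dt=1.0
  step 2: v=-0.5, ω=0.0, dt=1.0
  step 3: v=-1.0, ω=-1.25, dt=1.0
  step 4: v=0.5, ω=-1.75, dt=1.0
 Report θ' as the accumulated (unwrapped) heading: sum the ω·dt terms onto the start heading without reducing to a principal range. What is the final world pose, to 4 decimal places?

step 1: θ'=-3.5708 (R=0.7500) → pose (-3.4379, -0.3180, -3.5708)
step 2: θ'=-3.5708 (straight) → pose (-2.9832, -0.5261, -3.5708)
step 3: θ'=-4.8208 (R=0.8000) → pose (-2.5209, -1.3401, -4.8208)
step 4: θ'=-6.5708 (R=-0.2857) → pose (-2.1558, -1.0970, -6.5708)

(-2.1558, -1.0970, -6.5708)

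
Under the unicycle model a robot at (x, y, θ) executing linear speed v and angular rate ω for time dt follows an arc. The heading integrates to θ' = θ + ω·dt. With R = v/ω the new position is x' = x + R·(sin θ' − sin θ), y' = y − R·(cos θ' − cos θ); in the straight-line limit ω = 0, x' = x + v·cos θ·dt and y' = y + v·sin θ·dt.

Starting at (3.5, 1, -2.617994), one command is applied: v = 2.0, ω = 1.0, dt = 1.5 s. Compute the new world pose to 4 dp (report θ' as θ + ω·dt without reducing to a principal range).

(2.7016, -1.6070, -1.1180)

θ' = -2.6180 + 1.0·1.5 = -1.1180
R = v/ω = 2.0/1.0 = 2.0000
x' = 3.5 + 2.0000·(sin -1.1180 − sin -2.6180) = 2.7016
y' = 1 − 2.0000·(cos -1.1180 − cos -2.6180) = -1.6070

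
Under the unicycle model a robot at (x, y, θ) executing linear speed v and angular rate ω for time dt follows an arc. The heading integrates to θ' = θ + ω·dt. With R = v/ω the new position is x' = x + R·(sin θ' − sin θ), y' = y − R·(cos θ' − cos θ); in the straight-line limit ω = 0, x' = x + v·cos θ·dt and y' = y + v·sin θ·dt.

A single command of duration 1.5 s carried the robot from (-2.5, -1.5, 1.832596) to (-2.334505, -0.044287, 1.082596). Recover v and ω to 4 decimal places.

v = 1.0000, ω = -0.5000

Δθ = 1.082596 − 1.832596 = -0.750000
ω = Δθ/dt = -0.750000/1.5 = -0.5000
R = −Δy/(cos θ' − cos θ) = -2.0000
v = R·ω = -2.0000·-0.5000 = 1.0000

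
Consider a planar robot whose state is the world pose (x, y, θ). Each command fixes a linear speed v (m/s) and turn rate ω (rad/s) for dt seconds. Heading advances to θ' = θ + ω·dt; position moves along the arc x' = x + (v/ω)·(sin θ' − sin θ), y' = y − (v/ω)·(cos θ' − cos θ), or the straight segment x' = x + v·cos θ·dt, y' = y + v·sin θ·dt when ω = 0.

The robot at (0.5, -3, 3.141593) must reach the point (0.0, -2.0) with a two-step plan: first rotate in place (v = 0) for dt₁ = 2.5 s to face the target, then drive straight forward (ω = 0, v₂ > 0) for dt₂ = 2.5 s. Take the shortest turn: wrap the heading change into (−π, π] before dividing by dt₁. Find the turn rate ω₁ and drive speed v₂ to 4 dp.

heading to target = atan2(-2−-3, 0−0.5) = 2.0344
Δθ = wrap(2.0344 − 3.1416) = -1.1071; ω₁ = Δθ/dt₁ = -0.4429
distance = √((0−0.5)² + (-2−-3)²) = 1.1180; v₂ = distance/dt₂ = 0.4472

ω₁ = -0.4429, v₂ = 0.4472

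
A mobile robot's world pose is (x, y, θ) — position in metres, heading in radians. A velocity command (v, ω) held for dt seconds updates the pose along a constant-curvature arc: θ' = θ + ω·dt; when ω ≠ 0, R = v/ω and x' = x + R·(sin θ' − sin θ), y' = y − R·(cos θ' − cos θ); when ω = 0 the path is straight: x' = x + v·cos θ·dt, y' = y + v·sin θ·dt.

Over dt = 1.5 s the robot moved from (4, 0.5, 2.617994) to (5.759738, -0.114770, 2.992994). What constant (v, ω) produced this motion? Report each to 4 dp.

v = -1.2500, ω = 0.2500

Δθ = 2.992994 − 2.617994 = 0.375000
ω = Δθ/dt = 0.375000/1.5 = 0.2500
R = Δx/(sin θ' − sin θ) = -5.0000
v = R·ω = -5.0000·0.2500 = -1.2500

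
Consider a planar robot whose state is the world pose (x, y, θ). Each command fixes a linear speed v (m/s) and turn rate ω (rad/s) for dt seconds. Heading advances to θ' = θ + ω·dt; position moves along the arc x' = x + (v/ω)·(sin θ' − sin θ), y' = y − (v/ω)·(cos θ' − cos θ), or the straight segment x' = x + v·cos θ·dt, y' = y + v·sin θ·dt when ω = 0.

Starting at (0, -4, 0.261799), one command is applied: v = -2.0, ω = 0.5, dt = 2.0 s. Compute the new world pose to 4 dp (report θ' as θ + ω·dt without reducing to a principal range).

(-2.7753, -6.6473, 1.2618)

θ' = 0.2618 + 0.5·2.0 = 1.2618
R = v/ω = -2.0/0.5 = -4.0000
x' = 0 + -4.0000·(sin 1.2618 − sin 0.2618) = -2.7753
y' = -4 − -4.0000·(cos 1.2618 − cos 0.2618) = -6.6473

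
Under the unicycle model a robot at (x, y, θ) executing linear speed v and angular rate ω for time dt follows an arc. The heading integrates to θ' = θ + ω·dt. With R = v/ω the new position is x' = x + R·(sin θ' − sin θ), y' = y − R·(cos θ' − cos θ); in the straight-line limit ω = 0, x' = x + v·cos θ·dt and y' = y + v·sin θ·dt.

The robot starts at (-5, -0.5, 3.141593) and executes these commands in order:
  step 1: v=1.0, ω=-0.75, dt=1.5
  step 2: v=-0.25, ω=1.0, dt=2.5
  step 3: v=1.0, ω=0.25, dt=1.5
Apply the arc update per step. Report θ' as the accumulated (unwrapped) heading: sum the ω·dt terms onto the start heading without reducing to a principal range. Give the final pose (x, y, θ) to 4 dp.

(-5.7446, -1.1736, 4.8916)

step 1: θ'=2.0166 (R=-1.3333) → pose (-6.2030, 0.2584, 2.0166)
step 2: θ'=4.5166 (R=-0.2500) → pose (-5.7322, 0.3176, 4.5166)
step 3: θ'=4.8916 (R=4.0000) → pose (-5.7446, -1.1736, 4.8916)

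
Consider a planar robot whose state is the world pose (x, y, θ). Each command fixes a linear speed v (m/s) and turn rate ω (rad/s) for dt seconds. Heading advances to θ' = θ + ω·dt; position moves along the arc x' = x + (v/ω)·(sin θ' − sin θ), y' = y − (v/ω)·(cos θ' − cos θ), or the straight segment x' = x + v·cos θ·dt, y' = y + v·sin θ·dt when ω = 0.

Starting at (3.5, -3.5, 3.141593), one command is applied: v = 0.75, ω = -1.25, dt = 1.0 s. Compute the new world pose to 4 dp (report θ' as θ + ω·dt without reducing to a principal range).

(2.9306, -3.0892, 1.8916)

θ' = 3.1416 + -1.25·1.0 = 1.8916
R = v/ω = 0.75/-1.25 = -0.6000
x' = 3.5 + -0.6000·(sin 1.8916 − sin 3.1416) = 2.9306
y' = -3.5 − -0.6000·(cos 1.8916 − cos 3.1416) = -3.0892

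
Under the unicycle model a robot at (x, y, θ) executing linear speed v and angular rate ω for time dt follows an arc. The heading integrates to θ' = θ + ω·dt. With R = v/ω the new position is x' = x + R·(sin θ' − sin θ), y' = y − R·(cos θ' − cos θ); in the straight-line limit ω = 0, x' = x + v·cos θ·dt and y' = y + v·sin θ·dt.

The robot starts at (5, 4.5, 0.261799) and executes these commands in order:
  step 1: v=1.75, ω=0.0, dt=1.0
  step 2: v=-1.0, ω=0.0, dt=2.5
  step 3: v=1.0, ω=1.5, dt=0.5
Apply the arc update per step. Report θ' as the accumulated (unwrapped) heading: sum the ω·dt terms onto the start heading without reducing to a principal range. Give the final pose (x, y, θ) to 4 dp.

(4.6682, 4.5963, 1.0118)

step 1: θ'=0.2618 (straight) → pose (6.6904, 4.9529, 0.2618)
step 2: θ'=0.2618 (straight) → pose (4.2756, 4.3059, 0.2618)
step 3: θ'=1.0118 (R=0.6667) → pose (4.6682, 4.5963, 1.0118)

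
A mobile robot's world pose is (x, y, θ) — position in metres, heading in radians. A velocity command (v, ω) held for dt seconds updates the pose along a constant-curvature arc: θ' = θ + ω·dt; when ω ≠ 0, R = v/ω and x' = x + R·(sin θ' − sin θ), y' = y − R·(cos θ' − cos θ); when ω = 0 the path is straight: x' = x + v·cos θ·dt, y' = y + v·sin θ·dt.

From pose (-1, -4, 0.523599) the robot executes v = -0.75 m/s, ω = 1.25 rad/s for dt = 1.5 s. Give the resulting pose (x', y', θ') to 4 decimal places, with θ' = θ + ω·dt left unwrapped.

(-1.1059, -4.9615, 2.3986)

θ' = 0.5236 + 1.25·1.5 = 2.3986
R = v/ω = -0.75/1.25 = -0.6000
x' = -1 + -0.6000·(sin 2.3986 − sin 0.5236) = -1.1059
y' = -4 − -0.6000·(cos 2.3986 − cos 0.5236) = -4.9615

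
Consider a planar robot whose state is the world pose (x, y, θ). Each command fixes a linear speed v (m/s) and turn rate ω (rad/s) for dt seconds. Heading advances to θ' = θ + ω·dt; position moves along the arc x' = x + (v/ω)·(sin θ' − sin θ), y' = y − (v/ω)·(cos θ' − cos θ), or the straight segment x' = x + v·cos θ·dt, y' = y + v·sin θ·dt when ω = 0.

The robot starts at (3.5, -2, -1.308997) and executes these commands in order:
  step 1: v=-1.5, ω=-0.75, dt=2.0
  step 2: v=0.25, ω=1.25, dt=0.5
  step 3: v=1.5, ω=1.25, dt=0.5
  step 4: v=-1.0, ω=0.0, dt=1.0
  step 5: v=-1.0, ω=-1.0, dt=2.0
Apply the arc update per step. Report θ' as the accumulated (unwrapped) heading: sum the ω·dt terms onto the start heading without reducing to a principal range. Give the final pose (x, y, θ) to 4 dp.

step 1: θ'=-2.8090 (R=2.0000) → pose (4.7789, 0.4080, -2.8090)
step 2: θ'=-2.1840 (R=0.2000) → pose (4.6806, 0.3341, -2.1840)
step 3: θ'=-1.5590 (R=1.2000) → pose (4.4620, -0.3707, -1.5590)
step 4: θ'=-1.5590 (straight) → pose (4.4503, 0.6293, -1.5590)
step 5: θ'=-3.5590 (R=1.0000) → pose (5.8556, 1.5552, -3.5590)

(5.8556, 1.5552, -3.5590)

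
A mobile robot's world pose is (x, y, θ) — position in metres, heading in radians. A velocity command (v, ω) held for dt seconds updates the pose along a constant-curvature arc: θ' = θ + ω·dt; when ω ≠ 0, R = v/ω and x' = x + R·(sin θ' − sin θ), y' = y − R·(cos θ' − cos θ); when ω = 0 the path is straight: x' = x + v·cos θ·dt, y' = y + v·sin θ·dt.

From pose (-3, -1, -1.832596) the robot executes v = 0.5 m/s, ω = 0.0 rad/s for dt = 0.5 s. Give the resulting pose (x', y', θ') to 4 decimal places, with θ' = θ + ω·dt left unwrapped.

(-3.0647, -1.2415, -1.8326)

θ' = -1.8326 + 0.0·0.5 = -1.8326
ω = 0 → straight: x' = -3 + 0.5·cos(-1.8326)·0.5 = -3.0647
y' = -1 + 0.5·sin(-1.8326)·0.5 = -1.2415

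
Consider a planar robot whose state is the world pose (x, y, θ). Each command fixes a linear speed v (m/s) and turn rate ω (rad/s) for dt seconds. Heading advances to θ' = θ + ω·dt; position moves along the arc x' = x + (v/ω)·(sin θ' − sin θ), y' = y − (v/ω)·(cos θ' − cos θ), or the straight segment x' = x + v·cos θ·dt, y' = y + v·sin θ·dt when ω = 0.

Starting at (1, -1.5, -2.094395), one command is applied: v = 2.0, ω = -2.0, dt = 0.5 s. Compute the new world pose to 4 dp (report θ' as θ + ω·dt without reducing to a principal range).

(0.1812, -1.9989, -3.0944)

θ' = -2.0944 + -2.0·0.5 = -3.0944
R = v/ω = 2.0/-2.0 = -1.0000
x' = 1 + -1.0000·(sin -3.0944 − sin -2.0944) = 0.1812
y' = -1.5 − -1.0000·(cos -3.0944 − cos -2.0944) = -1.9989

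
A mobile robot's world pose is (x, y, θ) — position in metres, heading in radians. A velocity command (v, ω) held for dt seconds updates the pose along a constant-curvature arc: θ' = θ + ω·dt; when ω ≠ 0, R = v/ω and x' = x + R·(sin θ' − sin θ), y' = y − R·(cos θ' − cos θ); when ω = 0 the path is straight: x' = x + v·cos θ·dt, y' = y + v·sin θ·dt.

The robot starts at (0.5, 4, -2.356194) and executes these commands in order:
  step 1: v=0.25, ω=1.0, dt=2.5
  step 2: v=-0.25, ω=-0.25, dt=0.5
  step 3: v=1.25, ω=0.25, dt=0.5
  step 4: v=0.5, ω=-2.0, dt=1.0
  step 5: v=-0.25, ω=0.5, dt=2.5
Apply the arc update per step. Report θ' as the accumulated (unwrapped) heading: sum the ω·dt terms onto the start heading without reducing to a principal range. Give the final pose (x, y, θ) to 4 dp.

(1.2914, 3.8503, -0.6062)

step 1: θ'=0.1438 (R=0.2500) → pose (0.7126, 3.5758, 0.1438)
step 2: θ'=0.0188 (R=1.0000) → pose (0.5881, 3.5657, 0.0188)
step 3: θ'=0.1438 (R=5.0000) → pose (1.2106, 3.6164, 0.1438)
step 4: θ'=-1.8562 (R=-0.2500) → pose (1.4863, 3.2986, -1.8562)
step 5: θ'=-0.6062 (R=-0.5000) → pose (1.2914, 3.8503, -0.6062)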